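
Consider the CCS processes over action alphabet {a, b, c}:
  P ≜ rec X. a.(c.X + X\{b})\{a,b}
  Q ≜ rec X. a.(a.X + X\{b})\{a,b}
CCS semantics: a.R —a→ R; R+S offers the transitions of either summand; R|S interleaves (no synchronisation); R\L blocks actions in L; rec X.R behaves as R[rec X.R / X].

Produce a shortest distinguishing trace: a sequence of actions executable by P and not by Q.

ac

LTS(P): 3 reachable states
  u0 = rec X. a.(c.X + X\{b})\{a,b} → —a→ u1
  u1 = (c.(rec X. a.(c.X + X\{b})\{a,b}) + (rec X. a.(c.X + X\{b})\{a,b})\{b})\{a,b} → —c→ u2
  u2 = (rec X. a.(c.X + X\{b})\{a,b})\{a,b} → ∅
LTS(Q): 2 reachable states
  v0 = rec X. a.(a.X + X\{b})\{a,b} → —a→ v1
  v1 = (a.(rec X. a.(a.X + X\{b})\{a,b}) + (rec X. a.(a.X + X\{b})\{a,b})\{b})\{a,b} → ∅
Executing ac from P (initial set {u0}):
  step 1 (a): {u1}
  step 2 (c): {u2}
  — P admits the full trace.
Executing ac from Q (initial set {v0}):
  step 1 (a): {v1}
  step 2 (c): ∅ (Q stuck)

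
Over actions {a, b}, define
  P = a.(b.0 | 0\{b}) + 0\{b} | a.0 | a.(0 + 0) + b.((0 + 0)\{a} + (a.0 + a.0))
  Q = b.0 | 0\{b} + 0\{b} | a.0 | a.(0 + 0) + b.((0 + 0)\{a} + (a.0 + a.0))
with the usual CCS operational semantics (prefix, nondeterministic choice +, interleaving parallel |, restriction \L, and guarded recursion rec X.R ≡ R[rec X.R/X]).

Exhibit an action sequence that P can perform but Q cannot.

ab

P's transition system — 8 states:
  m0 = a.(b.0 | 0\{b}) + 0\{b} | a.0 | a.(0 + 0) + b.((0 + 0)\{a} + (a.0 + a.0)) → =a=> m1, =a=> m2, =a=> m3, =b=> m4
  m1 = 0\{b} | 0 | a.(0 + 0) → =a=> m5
  m2 = 0\{b} | a.0 | (0 + 0) → =a=> m5
  m3 = b.0 | 0\{b} → =b=> m6
  m4 = (0 + 0)\{a} + (a.0 + a.0) → =a=> m7
  m5 = 0\{b} | 0 | (0 + 0) → ∅
  m6 = 0 | 0\{b} → ∅
  m7 = 0 → ∅
Q's transition system — 7 states:
  n0 = b.0 | 0\{b} + 0\{b} | a.0 | a.(0 + 0) + b.((0 + 0)\{a} + (a.0 + a.0)) → =a=> n1, =a=> n2, =b=> n3, =b=> n4
  n1 = 0\{b} | 0 | a.(0 + 0) → =a=> n5
  n2 = 0\{b} | a.0 | (0 + 0) → =a=> n5
  n3 = (0 + 0)\{a} + (a.0 + a.0) → =a=> n6
  n4 = 0 | 0\{b} → ∅
  n5 = 0\{b} | 0 | (0 + 0) → ∅
  n6 = 0 → ∅
Run σ = ⟨ab⟩ on P: start {m0}
  [1] a ⇒ {m1, m2, m3}
  [2] b ⇒ {m6}
  — P admits the full trace.
Run σ = ⟨ab⟩ on Q: start {n0}
  [1] a ⇒ {n1, n2}
  [2] b ⇒ no successor for Q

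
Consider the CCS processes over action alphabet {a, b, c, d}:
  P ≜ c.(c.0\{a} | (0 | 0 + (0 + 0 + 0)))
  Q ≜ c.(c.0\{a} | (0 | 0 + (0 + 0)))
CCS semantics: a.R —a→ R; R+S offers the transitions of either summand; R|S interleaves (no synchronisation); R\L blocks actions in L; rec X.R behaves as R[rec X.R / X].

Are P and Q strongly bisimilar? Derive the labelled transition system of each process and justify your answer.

YES

Reachable graph of P (3 states):
  u0 = c.(c.0\{a} | (0 | 0 + (0 + 0 + 0))) | --c--▸ u1
  u1 = c.0\{a} | (0 | 0 + (0 + 0 + 0)) | --c--▸ u2
  u2 = 0\{a} | (0 | 0 + (0 + 0 + 0)) | (no moves)
Reachable graph of Q (3 states):
  v0 = c.(c.0\{a} | (0 | 0 + (0 + 0))) | --c--▸ v1
  v1 = c.0\{a} | (0 | 0 + (0 + 0)) | --c--▸ v2
  v2 = 0\{a} | (0 | 0 + (0 + 0)) | (no moves)
Bisimilarity quotient blocks:
  B0 = {u0, v0}
  B1 = {u1, v1}
  B2 = {u2, v2}
u0 ∈ B0, v0 ∈ B0 → same block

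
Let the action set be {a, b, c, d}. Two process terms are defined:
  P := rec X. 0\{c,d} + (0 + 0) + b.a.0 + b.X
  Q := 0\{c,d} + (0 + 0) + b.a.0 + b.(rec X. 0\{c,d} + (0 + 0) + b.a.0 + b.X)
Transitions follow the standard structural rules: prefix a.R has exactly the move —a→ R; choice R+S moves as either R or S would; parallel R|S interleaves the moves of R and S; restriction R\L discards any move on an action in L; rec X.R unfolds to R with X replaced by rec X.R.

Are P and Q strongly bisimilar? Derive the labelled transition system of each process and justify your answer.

P's transition system — 3 states:
  u0 = rec X. 0\{c,d} + (0 + 0) + b.a.0 + b.X :: -b-> u0, -b-> u1
  u1 = a.0 :: -a-> u2
  u2 = 0 :: (no moves)
Q's transition system — 4 states:
  v0 = 0\{c,d} + (0 + 0) + b.a.0 + b.(rec X. 0\{c,d} + (0 + 0) + b.a.0 + b.X) :: -b-> v1, -b-> v2
  v1 = a.0 :: -a-> v3
  v2 = rec X. 0\{c,d} + (0 + 0) + b.a.0 + b.X :: -b-> v1, -b-> v2
  v3 = 0 :: (no moves)
Coarsest stable partition (strong bisimilarity classes):
  B0 = {u0, v0, v2}
  B1 = {u1, v1}
  B2 = {u2, v3}
u0 ∈ B0, v0 ∈ B0 → same block

P ~ Q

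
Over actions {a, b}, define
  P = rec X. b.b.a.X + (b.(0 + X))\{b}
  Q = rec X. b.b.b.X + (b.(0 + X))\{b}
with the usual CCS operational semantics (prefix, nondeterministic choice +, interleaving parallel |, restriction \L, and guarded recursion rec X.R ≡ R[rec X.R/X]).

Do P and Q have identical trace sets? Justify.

trace-distinct — witness ⟨bba⟩

P's transition system — 3 states:
  p0 = rec X. b.b.a.X + (b.(0 + X))\{b} → --b--▸ p1
  p1 = b.a.(rec X. b.b.a.X + (b.(0 + X))\{b}) → --b--▸ p2
  p2 = a.(rec X. b.b.a.X + (b.(0 + X))\{b}) → --a--▸ p0
Q's transition system — 3 states:
  q0 = rec X. b.b.b.X + (b.(0 + X))\{b} → --b--▸ q1
  q1 = b.b.(rec X. b.b.b.X + (b.(0 + X))\{b}) → --b--▸ q2
  q2 = b.(rec X. b.b.b.X + (b.(0 + X))\{b}) → --b--▸ q0
Trace ⟨bba⟩ through P, begin at {p0}:
  after b @ step 1: {p1}
  after b @ step 2: {p2}
  after a @ step 3: {p0}
  P completes σ.
Trace ⟨bba⟩ through Q, begin at {q0}:
  after b @ step 1: {q1}
  after b @ step 2: {q2}
  after a @ step 3: ∅  — Q cannot continue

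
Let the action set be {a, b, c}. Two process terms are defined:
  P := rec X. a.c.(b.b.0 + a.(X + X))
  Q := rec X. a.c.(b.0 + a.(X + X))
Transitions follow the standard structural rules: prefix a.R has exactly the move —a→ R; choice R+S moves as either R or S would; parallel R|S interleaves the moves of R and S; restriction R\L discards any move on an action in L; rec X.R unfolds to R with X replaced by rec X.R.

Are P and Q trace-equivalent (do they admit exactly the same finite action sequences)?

P's transition system — 6 states:
  p0 = rec X. a.c.(b.b.0 + a.(X + X)) ⊢ =a=> p1
  p1 = c.(b.b.0 + a.((rec X. a.c.(b.b.0 + a.(X + X))) + (rec X. a.c.(b.b.0 + a.(X + X))))) ⊢ =c=> p2
  p2 = b.b.0 + a.((rec X. a.c.(b.b.0 + a.(X + X))) + (rec X. a.c.(b.b.0 + a.(X + X)))) ⊢ =a=> p3, =b=> p4
  p3 = (rec X. a.c.(b.b.0 + a.(X + X))) + (rec X. a.c.(b.b.0 + a.(X + X))) ⊢ =a=> p1
  p4 = b.0 ⊢ =b=> p5
  p5 = 0 ⊢ ·
Q's transition system — 5 states:
  q0 = rec X. a.c.(b.0 + a.(X + X)) ⊢ =a=> q1
  q1 = c.(b.0 + a.((rec X. a.c.(b.0 + a.(X + X))) + (rec X. a.c.(b.0 + a.(X + X))))) ⊢ =c=> q2
  q2 = b.0 + a.((rec X. a.c.(b.0 + a.(X + X))) + (rec X. a.c.(b.0 + a.(X + X)))) ⊢ =a=> q3, =b=> q4
  q3 = (rec X. a.c.(b.0 + a.(X + X))) + (rec X. a.c.(b.0 + a.(X + X))) ⊢ =a=> q1
  q4 = 0 ⊢ ·
Run σ = ⟨acbb⟩ on P: start {p0}
  step 1 (a): {p1}
  step 2 (c): {p2}
  step 3 (b): {p4}
  step 4 (b): {p5}
  P completes σ.
Run σ = ⟨acbb⟩ on Q: start {q0}
  step 1 (a): {q1}
  step 2 (c): {q2}
  step 3 (b): {q4}
  step 4 (b): ∅ (Q stuck)

NO — witness ⟨acbb⟩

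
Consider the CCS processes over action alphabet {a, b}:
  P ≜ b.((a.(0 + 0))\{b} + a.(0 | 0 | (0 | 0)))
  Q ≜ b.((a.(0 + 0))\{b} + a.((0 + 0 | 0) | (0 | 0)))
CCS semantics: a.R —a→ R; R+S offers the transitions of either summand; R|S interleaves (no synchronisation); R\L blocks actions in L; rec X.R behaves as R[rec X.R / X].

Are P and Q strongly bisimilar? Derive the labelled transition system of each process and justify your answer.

P ~ Q

Reachable graph of P (4 states):
  p0 = b.((a.(0 + 0))\{b} + a.(0 | 0 | (0 | 0))) | -b-> p1
  p1 = (a.(0 + 0))\{b} + a.(0 | 0 | (0 | 0)) | -a-> p2, -a-> p3
  p2 = (0 + 0)\{b} | (no moves)
  p3 = 0 | 0 | (0 | 0) | (no moves)
Reachable graph of Q (4 states):
  q0 = b.((a.(0 + 0))\{b} + a.((0 + 0 | 0) | (0 | 0))) | -b-> q1
  q1 = (a.(0 + 0))\{b} + a.((0 + 0 | 0) | (0 | 0)) | -a-> q2, -a-> q3
  q2 = (0 + 0 | 0) | (0 | 0) | (no moves)
  q3 = (0 + 0)\{b} | (no moves)
Coarsest stable partition (strong bisimilarity classes):
  B0 = {p0, q0}
  B1 = {p1, q1}
  B2 = {p2, p3, q2, q3}
p0 ∈ B0, q0 ∈ B0 → same block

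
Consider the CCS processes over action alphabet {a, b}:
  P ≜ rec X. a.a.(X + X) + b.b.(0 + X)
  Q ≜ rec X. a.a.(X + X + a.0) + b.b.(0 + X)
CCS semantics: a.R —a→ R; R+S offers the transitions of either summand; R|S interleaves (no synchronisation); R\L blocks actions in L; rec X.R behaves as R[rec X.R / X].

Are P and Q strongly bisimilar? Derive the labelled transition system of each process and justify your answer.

P ≁ Q

Reachable graph of P (5 states):
  u0 = rec X. a.a.(X + X) + b.b.(0 + X) | ··a··> u1, ··b··> u2
  u1 = a.((rec X. a.a.(X + X) + b.b.(0 + X)) + (rec X. a.a.(X + X) + b.b.(0 + X))) | ··a··> u3
  u2 = b.(0 + (rec X. a.a.(X + X) + b.b.(0 + X))) | ··b··> u4
  u3 = (rec X. a.a.(X + X) + b.b.(0 + X)) + (rec X. a.a.(X + X) + b.b.(0 + X)) | ··a··> u1, ··b··> u2
  u4 = 0 + (rec X. a.a.(X + X) + b.b.(0 + X)) | ··a··> u1, ··b··> u2
Reachable graph of Q (6 states):
  v0 = rec X. a.a.(X + X + a.0) + b.b.(0 + X) | ··a··> v1, ··b··> v2
  v1 = a.((rec X. a.a.(X + X + a.0) + b.b.(0 + X)) + (rec X. a.a.(X + X + a.0) + b.b.(0 + X)) + a.0) | ··a··> v3
  v2 = b.(0 + (rec X. a.a.(X + X + a.0) + b.b.(0 + X))) | ··b··> v4
  v3 = (rec X. a.a.(X + X + a.0) + b.b.(0 + X)) + (rec X. a.a.(X + X + a.0) + b.b.(0 + X)) + a.0 | ··a··> v1, ··a··> v5, ··b··> v2
  v4 = 0 + (rec X. a.a.(X + X + a.0) + b.b.(0 + X)) | ··a··> v1, ··b··> v2
  v5 = 0 | stopped
Bisimilarity quotient blocks:
  B0 = {u0, u3, u4}
  B1 = {u1}
  B2 = {u2}
  B3 = {v0, v4}
  B4 = {v1}
  B5 = {v3}
  B6 = {v5}
  B7 = {v2}
u0 ∈ B0, v0 ∈ B3 → different blocks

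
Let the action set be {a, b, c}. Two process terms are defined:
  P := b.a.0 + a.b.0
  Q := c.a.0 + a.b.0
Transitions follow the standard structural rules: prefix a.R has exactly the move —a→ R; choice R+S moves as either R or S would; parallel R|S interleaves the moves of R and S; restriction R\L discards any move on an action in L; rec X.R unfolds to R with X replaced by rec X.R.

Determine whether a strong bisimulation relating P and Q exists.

LTS(P): 4 reachable states
  s0 = b.a.0 + a.b.0 ⊢ -a-> s1, -b-> s2
  s1 = b.0 ⊢ -b-> s3
  s2 = a.0 ⊢ -a-> s3
  s3 = 0 ⊢ (no moves)
LTS(Q): 4 reachable states
  t0 = c.a.0 + a.b.0 ⊢ -a-> t1, -c-> t2
  t1 = b.0 ⊢ -b-> t3
  t2 = a.0 ⊢ -a-> t3
  t3 = 0 ⊢ (no moves)
Coarsest stable partition (strong bisimilarity classes):
  B0 = {s0}
  B1 = {s1, t1}
  B2 = {s3, t3}
  B3 = {s2, t2}
  B4 = {t0}
s0 ∈ B0, t0 ∈ B4 → different blocks

NO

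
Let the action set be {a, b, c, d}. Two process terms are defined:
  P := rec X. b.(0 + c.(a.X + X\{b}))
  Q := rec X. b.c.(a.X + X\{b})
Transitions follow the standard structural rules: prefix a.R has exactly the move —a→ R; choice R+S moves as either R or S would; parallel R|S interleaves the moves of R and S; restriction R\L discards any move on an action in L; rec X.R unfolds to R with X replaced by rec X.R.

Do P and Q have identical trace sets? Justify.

trace-equivalent

Reachable graph of P (3 states):
  u0 = rec X. b.(0 + c.(a.X + X\{b})) :: -b-> u1
  u1 = 0 + c.(a.(rec X. b.(0 + c.(a.X + X\{b}))) + (rec X. b.(0 + c.(a.X + X\{b})))\{b}) :: -c-> u2
  u2 = a.(rec X. b.(0 + c.(a.X + X\{b}))) + (rec X. b.(0 + c.(a.X + X\{b})))\{b} :: -a-> u0
Reachable graph of Q (3 states):
  v0 = rec X. b.c.(a.X + X\{b}) :: -b-> v1
  v1 = c.(a.(rec X. b.c.(a.X + X\{b})) + (rec X. b.c.(a.X + X\{b}))\{b}) :: -c-> v2
  v2 = a.(rec X. b.c.(a.X + X\{b})) + (rec X. b.c.(a.X + X\{b}))\{b} :: -a-> v0
Partition-refinement fixed point:
  B0 = {u0, v0}
  B1 = {u1, v1}
  B2 = {u2, v2}
u0 ∈ B0, v0 ∈ B0 → same block
Bisimilar ⇒ trace-equivalent.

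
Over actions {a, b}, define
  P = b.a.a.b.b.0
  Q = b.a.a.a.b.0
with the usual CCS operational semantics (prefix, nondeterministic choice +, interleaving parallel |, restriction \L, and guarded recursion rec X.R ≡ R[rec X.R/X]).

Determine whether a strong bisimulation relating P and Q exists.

P's transition system — 6 states:
  m0 = b.a.a.b.b.0 ⊢ -b-> m1
  m1 = a.a.b.b.0 ⊢ -a-> m2
  m2 = a.b.b.0 ⊢ -a-> m3
  m3 = b.b.0 ⊢ -b-> m4
  m4 = b.0 ⊢ -b-> m5
  m5 = 0 ⊢ ∅
Q's transition system — 6 states:
  n0 = b.a.a.a.b.0 ⊢ -b-> n1
  n1 = a.a.a.b.0 ⊢ -a-> n2
  n2 = a.a.b.0 ⊢ -a-> n3
  n3 = a.b.0 ⊢ -a-> n4
  n4 = b.0 ⊢ -b-> n5
  n5 = 0 ⊢ ∅
Bisimilarity quotient blocks:
  B0 = {m0}
  B1 = {m1}
  B2 = {m2}
  B3 = {m3}
  B4 = {m4, n4}
  B5 = {m5, n5}
  B6 = {n0}
  B7 = {n1}
  B8 = {n2}
  B9 = {n3}
m0 ∈ B0, n0 ∈ B6 → different blocks

NO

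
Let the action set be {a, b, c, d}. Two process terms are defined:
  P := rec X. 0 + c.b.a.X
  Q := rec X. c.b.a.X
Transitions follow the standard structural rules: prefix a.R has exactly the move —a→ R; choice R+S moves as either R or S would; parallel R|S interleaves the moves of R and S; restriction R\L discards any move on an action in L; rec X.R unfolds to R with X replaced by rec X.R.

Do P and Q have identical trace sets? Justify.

traces(P) = traces(Q)

Reachable graph of P (3 states):
  p0 = rec X. 0 + c.b.a.X :: --c--▸ p1
  p1 = b.a.(rec X. 0 + c.b.a.X) :: --b--▸ p2
  p2 = a.(rec X. 0 + c.b.a.X) :: --a--▸ p0
Reachable graph of Q (3 states):
  q0 = rec X. c.b.a.X :: --c--▸ q1
  q1 = b.a.(rec X. c.b.a.X) :: --b--▸ q2
  q2 = a.(rec X. c.b.a.X) :: --a--▸ q0
Coarsest stable partition (strong bisimilarity classes):
  B0 = {p0, q0}
  B1 = {p1, q1}
  B2 = {p2, q2}
p0 ∈ B0, q0 ∈ B0 → same block
Bisimilar ⇒ trace-equivalent.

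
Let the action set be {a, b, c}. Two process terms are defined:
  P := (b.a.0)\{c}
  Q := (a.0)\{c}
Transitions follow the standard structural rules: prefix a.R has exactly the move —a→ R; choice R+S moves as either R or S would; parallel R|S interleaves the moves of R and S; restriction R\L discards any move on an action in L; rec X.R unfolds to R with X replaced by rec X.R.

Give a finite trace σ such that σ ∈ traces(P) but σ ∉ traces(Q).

b

LTS(P): 3 reachable states
  s0 = (b.a.0)\{c} has moves --b--▸ s1
  s1 = (a.0)\{c} has moves --a--▸ s2
  s2 = 0\{c} has moves ·
LTS(Q): 2 reachable states
  t0 = (a.0)\{c} has moves --a--▸ t1
  t1 = 0\{c} has moves ·
Executing b from P (initial set {s0}):
  [1] b ⇒ {s1}
  — P admits the full trace.
Executing b from Q (initial set {t0}):
  [1] b ⇒ ∅  — Q cannot continue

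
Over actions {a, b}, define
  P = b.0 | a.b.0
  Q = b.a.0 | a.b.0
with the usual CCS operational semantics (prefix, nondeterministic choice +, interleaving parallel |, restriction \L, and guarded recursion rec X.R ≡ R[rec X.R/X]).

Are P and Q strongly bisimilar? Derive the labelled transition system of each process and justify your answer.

LTS(P): 6 reachable states
  m0 = b.0 | a.b.0 ⊢ =a=> m1, =b=> m2
  m1 = b.0 | b.0 ⊢ =b=> m3, =b=> m4
  m2 = 0 | a.b.0 ⊢ =a=> m3
  m3 = 0 | b.0 ⊢ =b=> m5
  m4 = b.0 | 0 ⊢ =b=> m5
  m5 = 0 | 0 ⊢ stopped
LTS(Q): 9 reachable states
  n0 = b.a.0 | a.b.0 ⊢ =a=> n1, =b=> n2
  n1 = b.a.0 | b.0 ⊢ =b=> n3, =b=> n4
  n2 = a.0 | a.b.0 ⊢ =a=> n3, =a=> n5
  n3 = a.0 | b.0 ⊢ =a=> n6, =b=> n7
  n4 = b.a.0 | 0 ⊢ =b=> n7
  n5 = 0 | a.b.0 ⊢ =a=> n6
  n6 = 0 | b.0 ⊢ =b=> n8
  n7 = a.0 | 0 ⊢ =a=> n8
  n8 = 0 | 0 ⊢ stopped
Coarsest stable partition (strong bisimilarity classes):
  B0 = {m0}
  B1 = {m1}
  B2 = {m3, m4, n6}
  B3 = {m5, n8}
  B4 = {m2, n5}
  B5 = {n0}
  B6 = {n2}
  B7 = {n3}
  B8 = {n7}
  B9 = {n1}
  B10 = {n4}
m0 ∈ B0, n0 ∈ B5 → different blocks

not bisimilar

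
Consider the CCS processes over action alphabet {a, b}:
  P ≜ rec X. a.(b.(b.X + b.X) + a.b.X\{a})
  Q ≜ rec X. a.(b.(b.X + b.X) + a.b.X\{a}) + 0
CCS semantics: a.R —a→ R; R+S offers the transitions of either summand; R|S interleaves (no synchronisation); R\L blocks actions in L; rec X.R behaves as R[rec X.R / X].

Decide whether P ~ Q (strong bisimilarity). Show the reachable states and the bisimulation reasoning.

bisimilar

LTS(P): 5 reachable states
  u0 = rec X. a.(b.(b.X + b.X) + a.b.X\{a}) | --a--▸ u1
  u1 = b.(b.(rec X. a.(b.(b.X + b.X) + a.b.X\{a})) + b.(rec X. a.(b.(b.X + b.X) + a.b.X\{a}))) + a.b.(rec X. a.(b.(b.X + b.X) + a.b.X\{a}))\{a} | --a--▸ u2, --b--▸ u3
  u2 = b.(rec X. a.(b.(b.X + b.X) + a.b.X\{a}))\{a} | --b--▸ u4
  u3 = b.(rec X. a.(b.(b.X + b.X) + a.b.X\{a})) + b.(rec X. a.(b.(b.X + b.X) + a.b.X\{a})) | --b--▸ u0
  u4 = (rec X. a.(b.(b.X + b.X) + a.b.X\{a}))\{a} | deadlocked
LTS(Q): 5 reachable states
  v0 = rec X. a.(b.(b.X + b.X) + a.b.X\{a}) + 0 | --a--▸ v1
  v1 = b.(b.(rec X. a.(b.(b.X + b.X) + a.b.X\{a}) + 0) + b.(rec X. a.(b.(b.X + b.X) + a.b.X\{a}) + 0)) + a.b.(rec X. a.(b.(b.X + b.X) + a.b.X\{a}) + 0)\{a} | --a--▸ v2, --b--▸ v3
  v2 = b.(rec X. a.(b.(b.X + b.X) + a.b.X\{a}) + 0)\{a} | --b--▸ v4
  v3 = b.(rec X. a.(b.(b.X + b.X) + a.b.X\{a}) + 0) + b.(rec X. a.(b.(b.X + b.X) + a.b.X\{a}) + 0) | --b--▸ v0
  v4 = (rec X. a.(b.(b.X + b.X) + a.b.X\{a}) + 0)\{a} | deadlocked
Bisimilarity quotient blocks:
  B0 = {u0, v0}
  B1 = {u1, v1}
  B2 = {u2, v2}
  B3 = {u4, v4}
  B4 = {u3, v3}
u0 ∈ B0, v0 ∈ B0 → same block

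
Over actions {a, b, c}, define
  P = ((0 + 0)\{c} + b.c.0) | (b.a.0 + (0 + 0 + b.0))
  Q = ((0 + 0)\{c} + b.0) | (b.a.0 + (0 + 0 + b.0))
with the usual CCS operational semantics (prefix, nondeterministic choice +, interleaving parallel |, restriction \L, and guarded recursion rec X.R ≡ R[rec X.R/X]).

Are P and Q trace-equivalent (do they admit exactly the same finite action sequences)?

trace-distinct — witness ⟨bc⟩

Reachable graph of P (9 states):
  m0 = ((0 + 0)\{c} + b.c.0) | (b.a.0 + (0 + 0 + b.0)) ⊢ =b=> m1, =b=> m2, =b=> m3
  m1 = ((0 + 0)\{c} + b.c.0) | 0 ⊢ =b=> m4
  m2 = ((0 + 0)\{c} + b.c.0) | a.0 ⊢ =a=> m1, =b=> m5
  m3 = c.0 | (b.a.0 + (0 + 0 + b.0)) ⊢ =b=> m4, =b=> m5, =c=> m6
  m4 = c.0 | 0 ⊢ =c=> m7
  m5 = c.0 | a.0 ⊢ =a=> m4, =c=> m8
  m6 = 0 | (b.a.0 + (0 + 0 + b.0)) ⊢ =b=> m7, =b=> m8
  m7 = 0 | 0 ⊢ (no moves)
  m8 = 0 | a.0 ⊢ =a=> m7
Reachable graph of Q (6 states):
  n0 = ((0 + 0)\{c} + b.0) | (b.a.0 + (0 + 0 + b.0)) ⊢ =b=> n1, =b=> n2, =b=> n3
  n1 = ((0 + 0)\{c} + b.0) | 0 ⊢ =b=> n4
  n2 = ((0 + 0)\{c} + b.0) | a.0 ⊢ =a=> n1, =b=> n5
  n3 = 0 | (b.a.0 + (0 + 0 + b.0)) ⊢ =b=> n4, =b=> n5
  n4 = 0 | 0 ⊢ (no moves)
  n5 = 0 | a.0 ⊢ =a=> n4
Executing bc from P (initial set {m0}):
  after b @ step 1: {m1, m2, m3}
  after c @ step 2: {m6}
  ✓ P
Executing bc from Q (initial set {n0}):
  after b @ step 1: {n1, n2, n3}
  after c @ step 2: ∅ (Q stuck)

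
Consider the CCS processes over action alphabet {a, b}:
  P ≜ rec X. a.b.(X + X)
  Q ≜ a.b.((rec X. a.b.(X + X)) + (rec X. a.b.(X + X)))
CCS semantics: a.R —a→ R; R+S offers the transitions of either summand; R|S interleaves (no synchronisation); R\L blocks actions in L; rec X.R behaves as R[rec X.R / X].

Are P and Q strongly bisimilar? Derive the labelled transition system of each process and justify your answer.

LTS(P): 3 reachable states
  p0 = rec X. a.b.(X + X) ⊢ —a→ p1
  p1 = b.((rec X. a.b.(X + X)) + (rec X. a.b.(X + X))) ⊢ —b→ p2
  p2 = (rec X. a.b.(X + X)) + (rec X. a.b.(X + X)) ⊢ —a→ p1
LTS(Q): 3 reachable states
  q0 = a.b.((rec X. a.b.(X + X)) + (rec X. a.b.(X + X))) ⊢ —a→ q1
  q1 = b.((rec X. a.b.(X + X)) + (rec X. a.b.(X + X))) ⊢ —b→ q2
  q2 = (rec X. a.b.(X + X)) + (rec X. a.b.(X + X)) ⊢ —a→ q1
Bisimilarity quotient blocks:
  B0 = {p0, p2, q0, q2}
  B1 = {p1, q1}
p0 ∈ B0, q0 ∈ B0 → same block

P ~ Q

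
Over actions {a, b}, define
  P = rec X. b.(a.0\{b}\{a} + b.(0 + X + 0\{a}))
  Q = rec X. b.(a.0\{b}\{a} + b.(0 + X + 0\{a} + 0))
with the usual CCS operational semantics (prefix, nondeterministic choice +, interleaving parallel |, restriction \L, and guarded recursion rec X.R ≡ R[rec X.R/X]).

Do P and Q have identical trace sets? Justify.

YES

LTS(P): 4 reachable states
  m0 = rec X. b.(a.0\{b}\{a} + b.(0 + X + 0\{a})) → —b→ m1
  m1 = a.0\{b}\{a} + b.(0 + (rec X. b.(a.0\{b}\{a} + b.(0 + X + 0\{a}))) + 0\{a}) → —a→ m2, —b→ m3
  m2 = 0\{b}\{a} → (no moves)
  m3 = 0 + (rec X. b.(a.0\{b}\{a} + b.(0 + X + 0\{a}))) + 0\{a} → —b→ m1
LTS(Q): 4 reachable states
  n0 = rec X. b.(a.0\{b}\{a} + b.(0 + X + 0\{a} + 0)) → —b→ n1
  n1 = a.0\{b}\{a} + b.(0 + (rec X. b.(a.0\{b}\{a} + b.(0 + X + 0\{a} + 0))) + 0\{a} + 0) → —a→ n2, —b→ n3
  n2 = 0\{b}\{a} → (no moves)
  n3 = 0 + (rec X. b.(a.0\{b}\{a} + b.(0 + X + 0\{a} + 0))) + 0\{a} + 0 → —b→ n1
Partition-refinement fixed point:
  B0 = {m0, m3, n0, n3}
  B1 = {m1, n1}
  B2 = {m2, n2}
m0 ∈ B0, n0 ∈ B0 → same block
Bisimilar ⇒ trace-equivalent.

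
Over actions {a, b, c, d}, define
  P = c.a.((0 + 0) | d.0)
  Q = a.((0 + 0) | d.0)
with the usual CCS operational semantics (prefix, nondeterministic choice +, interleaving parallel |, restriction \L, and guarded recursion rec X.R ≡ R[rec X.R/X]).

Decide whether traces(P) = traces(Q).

Reachable graph of P (4 states):
  p0 = c.a.((0 + 0) | d.0) → ··c··> p1
  p1 = a.((0 + 0) | d.0) → ··a··> p2
  p2 = (0 + 0) | d.0 → ··d··> p3
  p3 = (0 + 0) | 0 → ∅
Reachable graph of Q (3 states):
  q0 = a.((0 + 0) | d.0) → ··a··> q1
  q1 = (0 + 0) | d.0 → ··d··> q2
  q2 = (0 + 0) | 0 → ∅
Run σ = ⟨c⟩ on P: start {p0}
  after c @ step 1: {p1}
  P completes σ.
Run σ = ⟨c⟩ on Q: start {q0}
  after c @ step 1: ∅  — Q cannot continue

traces(P) ≠ traces(Q) — witness ⟨c⟩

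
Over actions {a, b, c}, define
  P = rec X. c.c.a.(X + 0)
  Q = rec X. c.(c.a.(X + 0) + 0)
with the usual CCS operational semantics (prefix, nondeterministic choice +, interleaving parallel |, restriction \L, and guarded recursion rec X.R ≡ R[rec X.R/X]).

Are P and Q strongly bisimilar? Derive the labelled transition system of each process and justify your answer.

P ~ Q

LTS(P): 4 reachable states
  u0 = rec X. c.c.a.(X + 0) | -c-> u1
  u1 = c.a.((rec X. c.c.a.(X + 0)) + 0) | -c-> u2
  u2 = a.((rec X. c.c.a.(X + 0)) + 0) | -a-> u3
  u3 = (rec X. c.c.a.(X + 0)) + 0 | -c-> u1
LTS(Q): 4 reachable states
  v0 = rec X. c.(c.a.(X + 0) + 0) | -c-> v1
  v1 = c.a.((rec X. c.(c.a.(X + 0) + 0)) + 0) + 0 | -c-> v2
  v2 = a.((rec X. c.(c.a.(X + 0) + 0)) + 0) | -a-> v3
  v3 = (rec X. c.(c.a.(X + 0) + 0)) + 0 | -c-> v1
Partition-refinement fixed point:
  B0 = {u0, u3, v0, v3}
  B1 = {u1, v1}
  B2 = {u2, v2}
u0 ∈ B0, v0 ∈ B0 → same block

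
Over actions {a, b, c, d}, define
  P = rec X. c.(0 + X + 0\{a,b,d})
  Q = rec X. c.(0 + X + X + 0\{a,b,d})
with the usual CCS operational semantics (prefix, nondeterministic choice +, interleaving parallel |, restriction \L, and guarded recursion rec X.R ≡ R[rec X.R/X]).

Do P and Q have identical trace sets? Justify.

YES

P's transition system — 2 states:
  p0 = rec X. c.(0 + X + 0\{a,b,d}) | —c→ p1
  p1 = 0 + (rec X. c.(0 + X + 0\{a,b,d})) + 0\{a,b,d} | —c→ p1
Q's transition system — 2 states:
  q0 = rec X. c.(0 + X + X + 0\{a,b,d}) | —c→ q1
  q1 = 0 + (rec X. c.(0 + X + X + 0\{a,b,d})) + (rec X. c.(0 + X + X + 0\{a,b,d})) + 0\{a,b,d} | —c→ q1
Partition-refinement fixed point:
  B0 = {p0, p1, q0, q1}
p0 ∈ B0, q0 ∈ B0 → same block
Bisimilar ⇒ trace-equivalent.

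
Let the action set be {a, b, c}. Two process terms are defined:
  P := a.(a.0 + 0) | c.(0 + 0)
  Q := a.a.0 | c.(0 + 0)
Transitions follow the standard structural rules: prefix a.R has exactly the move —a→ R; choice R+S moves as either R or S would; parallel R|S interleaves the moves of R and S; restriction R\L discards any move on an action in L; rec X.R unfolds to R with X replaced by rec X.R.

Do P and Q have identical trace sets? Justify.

YES

P's transition system — 6 states:
  u0 = a.(a.0 + 0) | c.(0 + 0) → --a--▸ u1, --c--▸ u2
  u1 = (a.0 + 0) | c.(0 + 0) → --a--▸ u3, --c--▸ u4
  u2 = a.(a.0 + 0) | (0 + 0) → --a--▸ u4
  u3 = 0 | c.(0 + 0) → --c--▸ u5
  u4 = (a.0 + 0) | (0 + 0) → --a--▸ u5
  u5 = 0 | (0 + 0) → stopped
Q's transition system — 6 states:
  v0 = a.a.0 | c.(0 + 0) → --a--▸ v1, --c--▸ v2
  v1 = a.0 | c.(0 + 0) → --a--▸ v3, --c--▸ v4
  v2 = a.a.0 | (0 + 0) → --a--▸ v4
  v3 = 0 | c.(0 + 0) → --c--▸ v5
  v4 = a.0 | (0 + 0) → --a--▸ v5
  v5 = 0 | (0 + 0) → stopped
Bisimilarity quotient blocks:
  B0 = {u0, v0}
  B1 = {u1, v1}
  B2 = {u4, v4}
  B3 = {u5, v5}
  B4 = {u3, v3}
  B5 = {u2, v2}
u0 ∈ B0, v0 ∈ B0 → same block
Bisimilar ⇒ trace-equivalent.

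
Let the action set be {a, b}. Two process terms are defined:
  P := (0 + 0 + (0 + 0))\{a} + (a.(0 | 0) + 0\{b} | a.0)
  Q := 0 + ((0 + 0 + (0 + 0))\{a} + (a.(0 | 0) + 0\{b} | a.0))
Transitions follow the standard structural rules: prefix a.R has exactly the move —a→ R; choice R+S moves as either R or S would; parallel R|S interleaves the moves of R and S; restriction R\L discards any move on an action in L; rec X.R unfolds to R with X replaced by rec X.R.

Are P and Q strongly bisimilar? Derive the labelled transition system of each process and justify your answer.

bisimilar

Reachable graph of P (3 states):
  s0 = (0 + 0 + (0 + 0))\{a} + (a.(0 | 0) + 0\{b} | a.0) → ··a··> s1, ··a··> s2
  s1 = 0 | 0 → ·
  s2 = 0\{b} | 0 → ·
Reachable graph of Q (3 states):
  t0 = 0 + ((0 + 0 + (0 + 0))\{a} + (a.(0 | 0) + 0\{b} | a.0)) → ··a··> t1, ··a··> t2
  t1 = 0 | 0 → ·
  t2 = 0\{b} | 0 → ·
Bisimilarity quotient blocks:
  B0 = {s0, t0}
  B1 = {s1, s2, t1, t2}
s0 ∈ B0, t0 ∈ B0 → same block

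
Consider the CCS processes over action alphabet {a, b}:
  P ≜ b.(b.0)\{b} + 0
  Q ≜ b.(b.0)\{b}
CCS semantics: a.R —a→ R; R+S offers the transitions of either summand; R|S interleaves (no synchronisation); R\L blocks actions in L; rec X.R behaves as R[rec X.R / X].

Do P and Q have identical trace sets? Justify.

P's transition system — 2 states:
  s0 = b.(b.0)\{b} + 0 → =b=> s1
  s1 = (b.0)\{b} → ·
Q's transition system — 2 states:
  t0 = b.(b.0)\{b} → =b=> t1
  t1 = (b.0)\{b} → ·
Bisimilarity quotient blocks:
  B0 = {s0, t0}
  B1 = {s1, t1}
s0 ∈ B0, t0 ∈ B0 → same block
Bisimilar ⇒ trace-equivalent.

traces(P) = traces(Q)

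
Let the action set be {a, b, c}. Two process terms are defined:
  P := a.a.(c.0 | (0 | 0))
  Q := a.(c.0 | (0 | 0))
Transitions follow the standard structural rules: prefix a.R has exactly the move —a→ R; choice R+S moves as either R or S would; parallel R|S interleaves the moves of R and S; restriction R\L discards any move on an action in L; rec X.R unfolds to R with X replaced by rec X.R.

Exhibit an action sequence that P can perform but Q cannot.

aa

P's transition system — 4 states:
  m0 = a.a.(c.0 | (0 | 0)) | =a=> m1
  m1 = a.(c.0 | (0 | 0)) | =a=> m2
  m2 = c.0 | (0 | 0) | =c=> m3
  m3 = 0 | (0 | 0) | ·
Q's transition system — 3 states:
  n0 = a.(c.0 | (0 | 0)) | =a=> n1
  n1 = c.0 | (0 | 0) | =c=> n2
  n2 = 0 | (0 | 0) | ·
Run σ = ⟨aa⟩ on P: start {m0}
  [1] a ⇒ {m1}
  [2] a ⇒ {m2}
  P completes σ.
Run σ = ⟨aa⟩ on Q: start {n0}
  [1] a ⇒ {n1}
  [2] a ⇒ no successor for Q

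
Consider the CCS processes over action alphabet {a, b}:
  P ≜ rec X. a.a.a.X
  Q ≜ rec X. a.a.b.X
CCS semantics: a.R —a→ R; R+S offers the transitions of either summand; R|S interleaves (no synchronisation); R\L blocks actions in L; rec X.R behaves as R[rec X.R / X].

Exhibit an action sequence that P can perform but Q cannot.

P's transition system — 3 states:
  m0 = rec X. a.a.a.X → —a→ m1
  m1 = a.a.(rec X. a.a.a.X) → —a→ m2
  m2 = a.(rec X. a.a.a.X) → —a→ m0
Q's transition system — 3 states:
  n0 = rec X. a.a.b.X → —a→ n1
  n1 = a.b.(rec X. a.a.b.X) → —a→ n2
  n2 = b.(rec X. a.a.b.X) → —b→ n0
Run σ = ⟨aaa⟩ on P: start {m0}
  [1] a ⇒ {m1}
  [2] a ⇒ {m2}
  [3] a ⇒ {m0}
  — P admits the full trace.
Run σ = ⟨aaa⟩ on Q: start {n0}
  [1] a ⇒ {n1}
  [2] a ⇒ {n2}
  [3] a ⇒ ∅ (Q stuck)

aaa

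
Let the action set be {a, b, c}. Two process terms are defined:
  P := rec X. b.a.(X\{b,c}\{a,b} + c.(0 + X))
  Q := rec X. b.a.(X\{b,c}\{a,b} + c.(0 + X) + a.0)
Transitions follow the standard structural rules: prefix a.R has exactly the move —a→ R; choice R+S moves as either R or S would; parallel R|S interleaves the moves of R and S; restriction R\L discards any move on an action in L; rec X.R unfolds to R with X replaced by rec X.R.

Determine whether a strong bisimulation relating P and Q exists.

LTS(P): 4 reachable states
  s0 = rec X. b.a.(X\{b,c}\{a,b} + c.(0 + X)) :: --b--▸ s1
  s1 = a.((rec X. b.a.(X\{b,c}\{a,b} + c.(0 + X)))\{b,c}\{a,b} + c.(0 + (rec X. b.a.(X\{b,c}\{a,b} + c.(0 + X))))) :: --a--▸ s2
  s2 = (rec X. b.a.(X\{b,c}\{a,b} + c.(0 + X)))\{b,c}\{a,b} + c.(0 + (rec X. b.a.(X\{b,c}\{a,b} + c.(0 + X)))) :: --c--▸ s3
  s3 = 0 + (rec X. b.a.(X\{b,c}\{a,b} + c.(0 + X))) :: --b--▸ s1
LTS(Q): 5 reachable states
  t0 = rec X. b.a.(X\{b,c}\{a,b} + c.(0 + X) + a.0) :: --b--▸ t1
  t1 = a.((rec X. b.a.(X\{b,c}\{a,b} + c.(0 + X) + a.0))\{b,c}\{a,b} + c.(0 + (rec X. b.a.(X\{b,c}\{a,b} + c.(0 + X) + a.0))) + a.0) :: --a--▸ t2
  t2 = (rec X. b.a.(X\{b,c}\{a,b} + c.(0 + X) + a.0))\{b,c}\{a,b} + c.(0 + (rec X. b.a.(X\{b,c}\{a,b} + c.(0 + X) + a.0))) + a.0 :: --a--▸ t3, --c--▸ t4
  t3 = 0 :: deadlocked
  t4 = 0 + (rec X. b.a.(X\{b,c}\{a,b} + c.(0 + X) + a.0)) :: --b--▸ t1
Bisimilarity quotient blocks:
  B0 = {s0, s3}
  B1 = {s1}
  B2 = {s2}
  B3 = {t0, t4}
  B4 = {t1}
  B5 = {t2}
  B6 = {t3}
s0 ∈ B0, t0 ∈ B3 → different blocks

not bisimilar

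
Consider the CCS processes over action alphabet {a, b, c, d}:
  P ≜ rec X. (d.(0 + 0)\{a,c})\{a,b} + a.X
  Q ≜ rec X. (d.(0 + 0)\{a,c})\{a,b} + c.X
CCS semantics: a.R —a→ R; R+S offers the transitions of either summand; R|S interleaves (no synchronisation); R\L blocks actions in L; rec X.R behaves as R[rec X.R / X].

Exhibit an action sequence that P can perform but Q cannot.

a

LTS(P): 2 reachable states
  m0 = rec X. (d.(0 + 0)\{a,c})\{a,b} + a.X → —a→ m0, —d→ m1
  m1 = (0 + 0)\{a,c}\{a,b} → (no moves)
LTS(Q): 2 reachable states
  n0 = rec X. (d.(0 + 0)\{a,c})\{a,b} + c.X → —c→ n0, —d→ n1
  n1 = (0 + 0)\{a,c}\{a,b} → (no moves)
Executing a from P (initial set {m0}):
  step 1 (a): {m0}
  P completes σ.
Executing a from Q (initial set {n0}):
  step 1 (a): ∅ (Q stuck)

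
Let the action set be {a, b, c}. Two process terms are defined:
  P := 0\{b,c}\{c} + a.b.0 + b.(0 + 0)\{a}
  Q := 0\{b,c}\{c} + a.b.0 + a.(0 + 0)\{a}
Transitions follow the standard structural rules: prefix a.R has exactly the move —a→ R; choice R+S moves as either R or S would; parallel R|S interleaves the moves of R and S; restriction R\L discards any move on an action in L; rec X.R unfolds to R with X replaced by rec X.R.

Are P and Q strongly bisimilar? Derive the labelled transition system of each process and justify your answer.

P's transition system — 4 states:
  u0 = 0\{b,c}\{c} + a.b.0 + b.(0 + 0)\{a} → =a=> u1, =b=> u2
  u1 = b.0 → =b=> u3
  u2 = (0 + 0)\{a} → ∅
  u3 = 0 → ∅
Q's transition system — 4 states:
  v0 = 0\{b,c}\{c} + a.b.0 + a.(0 + 0)\{a} → =a=> v1, =a=> v2
  v1 = (0 + 0)\{a} → ∅
  v2 = b.0 → =b=> v3
  v3 = 0 → ∅
Coarsest stable partition (strong bisimilarity classes):
  B0 = {u0}
  B1 = {u1, v2}
  B2 = {u2, u3, v1, v3}
  B3 = {v0}
u0 ∈ B0, v0 ∈ B3 → different blocks

P ≁ Q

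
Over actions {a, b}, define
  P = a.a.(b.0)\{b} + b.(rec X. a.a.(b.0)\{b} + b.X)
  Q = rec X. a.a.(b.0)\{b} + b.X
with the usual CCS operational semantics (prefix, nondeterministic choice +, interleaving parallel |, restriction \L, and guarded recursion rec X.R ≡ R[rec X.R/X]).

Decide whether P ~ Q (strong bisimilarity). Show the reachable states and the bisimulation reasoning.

bisimilar

P's transition system — 4 states:
  s0 = a.a.(b.0)\{b} + b.(rec X. a.a.(b.0)\{b} + b.X) :: —a→ s1, —b→ s2
  s1 = a.(b.0)\{b} :: —a→ s3
  s2 = rec X. a.a.(b.0)\{b} + b.X :: —a→ s1, —b→ s2
  s3 = (b.0)\{b} :: ·
Q's transition system — 3 states:
  t0 = rec X. a.a.(b.0)\{b} + b.X :: —a→ t1, —b→ t0
  t1 = a.(b.0)\{b} :: —a→ t2
  t2 = (b.0)\{b} :: ·
Coarsest stable partition (strong bisimilarity classes):
  B0 = {s0, s2, t0}
  B1 = {s1, t1}
  B2 = {s3, t2}
s0 ∈ B0, t0 ∈ B0 → same block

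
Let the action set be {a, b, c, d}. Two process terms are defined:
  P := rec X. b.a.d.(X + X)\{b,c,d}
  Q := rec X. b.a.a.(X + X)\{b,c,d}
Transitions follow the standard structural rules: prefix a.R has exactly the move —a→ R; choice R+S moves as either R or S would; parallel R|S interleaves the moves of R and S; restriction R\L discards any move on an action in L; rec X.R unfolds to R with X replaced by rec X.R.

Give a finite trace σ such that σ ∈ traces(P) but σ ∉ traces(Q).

Reachable graph of P (4 states):
  m0 = rec X. b.a.d.(X + X)\{b,c,d} :: -b-> m1
  m1 = a.d.((rec X. b.a.d.(X + X)\{b,c,d}) + (rec X. b.a.d.(X + X)\{b,c,d}))\{b,c,d} :: -a-> m2
  m2 = d.((rec X. b.a.d.(X + X)\{b,c,d}) + (rec X. b.a.d.(X + X)\{b,c,d}))\{b,c,d} :: -d-> m3
  m3 = ((rec X. b.a.d.(X + X)\{b,c,d}) + (rec X. b.a.d.(X + X)\{b,c,d}))\{b,c,d} :: ∅
Reachable graph of Q (4 states):
  n0 = rec X. b.a.a.(X + X)\{b,c,d} :: -b-> n1
  n1 = a.a.((rec X. b.a.a.(X + X)\{b,c,d}) + (rec X. b.a.a.(X + X)\{b,c,d}))\{b,c,d} :: -a-> n2
  n2 = a.((rec X. b.a.a.(X + X)\{b,c,d}) + (rec X. b.a.a.(X + X)\{b,c,d}))\{b,c,d} :: -a-> n3
  n3 = ((rec X. b.a.a.(X + X)\{b,c,d}) + (rec X. b.a.a.(X + X)\{b,c,d}))\{b,c,d} :: ∅
Executing bad from P (initial set {m0}):
  after b @ step 1: {m1}
  after a @ step 2: {m2}
  after d @ step 3: {m3}
  P completes σ.
Executing bad from Q (initial set {n0}):
  after b @ step 1: {n1}
  after a @ step 2: {n2}
  after d @ step 3: no successor for Q

bad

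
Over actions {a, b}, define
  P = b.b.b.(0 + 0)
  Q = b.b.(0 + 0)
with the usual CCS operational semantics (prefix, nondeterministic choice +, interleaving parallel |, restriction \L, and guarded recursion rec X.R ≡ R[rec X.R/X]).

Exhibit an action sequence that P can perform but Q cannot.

LTS(P): 4 reachable states
  m0 = b.b.b.(0 + 0) | —b→ m1
  m1 = b.b.(0 + 0) | —b→ m2
  m2 = b.(0 + 0) | —b→ m3
  m3 = 0 + 0 | ·
LTS(Q): 3 reachable states
  n0 = b.b.(0 + 0) | —b→ n1
  n1 = b.(0 + 0) | —b→ n2
  n2 = 0 + 0 | ·
Executing bbb from P (initial set {m0}):
  step 1 (b): {m1}
  step 2 (b): {m2}
  step 3 (b): {m3}
  ✓ P
Executing bbb from Q (initial set {n0}):
  step 1 (b): {n1}
  step 2 (b): {n2}
  step 3 (b): ∅ (Q stuck)

bbb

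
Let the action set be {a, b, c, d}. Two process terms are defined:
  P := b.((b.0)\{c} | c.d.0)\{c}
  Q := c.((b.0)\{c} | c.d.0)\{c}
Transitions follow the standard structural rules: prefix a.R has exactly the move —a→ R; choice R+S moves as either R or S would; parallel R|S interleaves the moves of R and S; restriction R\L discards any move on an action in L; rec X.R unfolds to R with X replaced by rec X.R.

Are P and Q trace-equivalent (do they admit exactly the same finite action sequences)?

trace-distinct — witness ⟨b⟩

Reachable graph of P (3 states):
  m0 = b.((b.0)\{c} | c.d.0)\{c} → =b=> m1
  m1 = ((b.0)\{c} | c.d.0)\{c} → =b=> m2
  m2 = (0\{c} | c.d.0)\{c} → (no moves)
Reachable graph of Q (3 states):
  n0 = c.((b.0)\{c} | c.d.0)\{c} → =c=> n1
  n1 = ((b.0)\{c} | c.d.0)\{c} → =b=> n2
  n2 = (0\{c} | c.d.0)\{c} → (no moves)
Executing b from P (initial set {m0}):
  after b @ step 1: {m1}
  ✓ P
Executing b from Q (initial set {n0}):
  after b @ step 1: no successor for Q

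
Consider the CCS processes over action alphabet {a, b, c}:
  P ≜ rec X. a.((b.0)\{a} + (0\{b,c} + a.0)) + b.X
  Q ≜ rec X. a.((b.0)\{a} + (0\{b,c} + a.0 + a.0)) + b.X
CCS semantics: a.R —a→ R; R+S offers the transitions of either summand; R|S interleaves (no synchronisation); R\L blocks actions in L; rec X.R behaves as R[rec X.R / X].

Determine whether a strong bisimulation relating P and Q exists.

bisimilar

LTS(P): 4 reachable states
  s0 = rec X. a.((b.0)\{a} + (0\{b,c} + a.0)) + b.X | ··a··> s1, ··b··> s0
  s1 = (b.0)\{a} + (0\{b,c} + a.0) | ··a··> s2, ··b··> s3
  s2 = 0 | (no moves)
  s3 = 0\{a} | (no moves)
LTS(Q): 4 reachable states
  t0 = rec X. a.((b.0)\{a} + (0\{b,c} + a.0 + a.0)) + b.X | ··a··> t1, ··b··> t0
  t1 = (b.0)\{a} + (0\{b,c} + a.0 + a.0) | ··a··> t2, ··b··> t3
  t2 = 0 | (no moves)
  t3 = 0\{a} | (no moves)
Coarsest stable partition (strong bisimilarity classes):
  B0 = {s0, t0}
  B1 = {s1, t1}
  B2 = {s2, s3, t2, t3}
s0 ∈ B0, t0 ∈ B0 → same block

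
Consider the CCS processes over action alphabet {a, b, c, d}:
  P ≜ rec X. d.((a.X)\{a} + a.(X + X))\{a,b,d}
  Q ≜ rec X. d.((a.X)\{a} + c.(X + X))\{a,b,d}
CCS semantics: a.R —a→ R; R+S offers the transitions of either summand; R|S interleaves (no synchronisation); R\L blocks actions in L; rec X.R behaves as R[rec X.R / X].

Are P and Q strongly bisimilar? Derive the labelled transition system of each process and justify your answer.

P's transition system — 2 states:
  p0 = rec X. d.((a.X)\{a} + a.(X + X))\{a,b,d} → --d--▸ p1
  p1 = ((a.(rec X. d.((a.X)\{a} + a.(X + X))\{a,b,d}))\{a} + a.((rec X. d.((a.X)\{a} + a.(X + X))\{a,b,d}) + (rec X. d.((a.X)\{a} + a.(X + X))\{a,b,d})))\{a,b,d} → deadlocked
Q's transition system — 3 states:
  q0 = rec X. d.((a.X)\{a} + c.(X + X))\{a,b,d} → --d--▸ q1
  q1 = ((a.(rec X. d.((a.X)\{a} + c.(X + X))\{a,b,d}))\{a} + c.((rec X. d.((a.X)\{a} + c.(X + X))\{a,b,d}) + (rec X. d.((a.X)\{a} + c.(X + X))\{a,b,d})))\{a,b,d} → --c--▸ q2
  q2 = ((rec X. d.((a.X)\{a} + c.(X + X))\{a,b,d}) + (rec X. d.((a.X)\{a} + c.(X + X))\{a,b,d}))\{a,b,d} → deadlocked
Coarsest stable partition (strong bisimilarity classes):
  B0 = {p0}
  B1 = {p1, q2}
  B2 = {q0}
  B3 = {q1}
p0 ∈ B0, q0 ∈ B2 → different blocks

P ≁ Q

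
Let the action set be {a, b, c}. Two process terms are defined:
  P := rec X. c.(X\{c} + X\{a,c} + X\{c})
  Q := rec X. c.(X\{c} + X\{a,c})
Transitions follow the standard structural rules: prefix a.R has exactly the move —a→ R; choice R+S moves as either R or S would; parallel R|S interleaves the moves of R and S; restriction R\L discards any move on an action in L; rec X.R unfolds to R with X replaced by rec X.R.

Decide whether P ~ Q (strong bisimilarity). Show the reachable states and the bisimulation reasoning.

P ~ Q

LTS(P): 2 reachable states
  m0 = rec X. c.(X\{c} + X\{a,c} + X\{c}) → ··c··> m1
  m1 = (rec X. c.(X\{c} + X\{a,c} + X\{c}))\{c} + (rec X. c.(X\{c} + X\{a,c} + X\{c}))\{a,c} + (rec X. c.(X\{c} + X\{a,c} + X\{c}))\{c} → ·
LTS(Q): 2 reachable states
  n0 = rec X. c.(X\{c} + X\{a,c}) → ··c··> n1
  n1 = (rec X. c.(X\{c} + X\{a,c}))\{c} + (rec X. c.(X\{c} + X\{a,c}))\{a,c} → ·
Partition-refinement fixed point:
  B0 = {m0, n0}
  B1 = {m1, n1}
m0 ∈ B0, n0 ∈ B0 → same block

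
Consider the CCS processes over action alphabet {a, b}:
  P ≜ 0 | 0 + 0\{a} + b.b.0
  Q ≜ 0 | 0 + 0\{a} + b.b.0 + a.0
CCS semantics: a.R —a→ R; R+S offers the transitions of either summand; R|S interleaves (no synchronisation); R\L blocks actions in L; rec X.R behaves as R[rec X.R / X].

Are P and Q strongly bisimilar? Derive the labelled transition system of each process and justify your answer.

Reachable graph of P (3 states):
  p0 = 0 | 0 + 0\{a} + b.b.0 | =b=> p1
  p1 = b.0 | =b=> p2
  p2 = 0 | deadlocked
Reachable graph of Q (3 states):
  q0 = 0 | 0 + 0\{a} + b.b.0 + a.0 | =a=> q1, =b=> q2
  q1 = 0 | deadlocked
  q2 = b.0 | =b=> q1
Coarsest stable partition (strong bisimilarity classes):
  B0 = {p0}
  B1 = {p1, q2}
  B2 = {p2, q1}
  B3 = {q0}
p0 ∈ B0, q0 ∈ B3 → different blocks

NO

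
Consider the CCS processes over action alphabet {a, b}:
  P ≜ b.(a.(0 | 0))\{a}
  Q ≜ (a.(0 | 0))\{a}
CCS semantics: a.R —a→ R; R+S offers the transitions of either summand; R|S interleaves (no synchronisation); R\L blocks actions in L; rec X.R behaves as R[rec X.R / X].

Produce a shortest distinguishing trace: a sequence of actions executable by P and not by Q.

P's transition system — 2 states:
  u0 = b.(a.(0 | 0))\{a} has moves ··b··> u1
  u1 = (a.(0 | 0))\{a} has moves ∅
Q's transition system — 1 states:
  v0 = (a.(0 | 0))\{a} has moves ∅
Executing b from P (initial set {u0}):
  after b @ step 1: {u1}
  P completes σ.
Executing b from Q (initial set {v0}):
  after b @ step 1: ∅  — Q cannot continue

b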